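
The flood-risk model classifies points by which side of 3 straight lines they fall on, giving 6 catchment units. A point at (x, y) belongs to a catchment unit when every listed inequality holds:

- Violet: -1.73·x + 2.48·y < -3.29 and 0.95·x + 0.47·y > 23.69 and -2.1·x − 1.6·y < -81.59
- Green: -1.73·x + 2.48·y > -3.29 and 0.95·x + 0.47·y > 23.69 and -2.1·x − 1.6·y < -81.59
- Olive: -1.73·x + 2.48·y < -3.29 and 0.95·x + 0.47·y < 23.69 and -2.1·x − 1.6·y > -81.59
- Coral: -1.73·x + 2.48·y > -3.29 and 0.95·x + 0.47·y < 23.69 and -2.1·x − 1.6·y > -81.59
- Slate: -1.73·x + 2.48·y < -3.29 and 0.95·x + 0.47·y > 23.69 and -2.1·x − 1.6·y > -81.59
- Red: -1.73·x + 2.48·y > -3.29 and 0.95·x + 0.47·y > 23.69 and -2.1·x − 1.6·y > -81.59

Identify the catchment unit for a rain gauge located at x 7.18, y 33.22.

-1.73·7.18 + 2.48·33.22 = 69.964, which is > -3.29
0.95·7.18 + 0.47·33.22 = 22.434, which is < 23.69
-2.1·7.18 − 1.6·33.22 = -68.230, which is > -81.59
This sign pattern matches Coral.

Coral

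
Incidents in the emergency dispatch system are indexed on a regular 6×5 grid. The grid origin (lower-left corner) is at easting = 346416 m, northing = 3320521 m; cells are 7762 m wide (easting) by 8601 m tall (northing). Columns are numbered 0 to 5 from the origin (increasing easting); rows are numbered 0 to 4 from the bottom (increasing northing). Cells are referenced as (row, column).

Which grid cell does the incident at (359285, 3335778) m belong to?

(1, 1)

Column index: ⌊(359285 − 346416) / 7762⌋ = ⌊1.658⌋ = 1
Row offset from origin: ⌊(3335778 − 3320521) / 8601⌋ = ⌊1.774⌋ = 1 → row 1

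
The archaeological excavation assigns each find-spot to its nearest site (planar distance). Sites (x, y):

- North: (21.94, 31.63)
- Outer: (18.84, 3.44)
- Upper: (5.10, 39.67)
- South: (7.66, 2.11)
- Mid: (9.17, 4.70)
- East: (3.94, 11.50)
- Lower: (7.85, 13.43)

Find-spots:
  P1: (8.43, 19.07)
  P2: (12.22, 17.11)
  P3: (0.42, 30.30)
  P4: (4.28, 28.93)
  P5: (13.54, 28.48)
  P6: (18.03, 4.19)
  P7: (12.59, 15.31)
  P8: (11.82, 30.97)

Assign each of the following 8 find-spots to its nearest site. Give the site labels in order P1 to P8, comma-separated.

P1 → Lower (d²=32.15)
P2 → Lower (d²=32.64)
P3 → Upper (d²=109.70)
P4 → Upper (d²=116.02)
P5 → North (d²=80.48)
P6 → Outer (d²=1.22)
P7 → Lower (d²=26.00)
P8 → North (d²=102.85)

Lower, Lower, Upper, Upper, North, Outer, Lower, North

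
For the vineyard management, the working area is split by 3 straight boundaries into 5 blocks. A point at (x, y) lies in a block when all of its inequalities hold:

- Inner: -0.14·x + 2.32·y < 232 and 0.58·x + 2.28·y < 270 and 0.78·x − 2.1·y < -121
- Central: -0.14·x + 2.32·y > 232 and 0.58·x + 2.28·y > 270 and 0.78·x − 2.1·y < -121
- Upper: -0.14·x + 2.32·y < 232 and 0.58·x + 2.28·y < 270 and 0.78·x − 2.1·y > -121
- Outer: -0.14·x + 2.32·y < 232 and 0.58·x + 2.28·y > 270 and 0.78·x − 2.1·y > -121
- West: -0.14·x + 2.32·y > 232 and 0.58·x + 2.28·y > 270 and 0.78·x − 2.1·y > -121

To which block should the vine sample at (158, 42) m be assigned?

Upper

-0.14·158 + 2.32·42 = 75.320, which is < 232
0.58·158 + 2.28·42 = 187.400, which is < 270
0.78·158 − 2.1·42 = 35.040, which is > -121
This sign pattern matches Upper.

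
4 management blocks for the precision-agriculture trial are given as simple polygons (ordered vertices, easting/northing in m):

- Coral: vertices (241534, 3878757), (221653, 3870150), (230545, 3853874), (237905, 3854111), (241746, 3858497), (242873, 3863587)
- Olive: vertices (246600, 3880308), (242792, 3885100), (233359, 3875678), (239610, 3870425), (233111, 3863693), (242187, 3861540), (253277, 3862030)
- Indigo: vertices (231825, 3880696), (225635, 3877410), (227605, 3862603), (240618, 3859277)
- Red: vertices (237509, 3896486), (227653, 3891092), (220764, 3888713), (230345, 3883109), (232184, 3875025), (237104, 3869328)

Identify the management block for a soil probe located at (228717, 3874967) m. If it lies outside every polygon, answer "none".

Cast a ray rightward from (228717, 3874967). For each polygon, the edges (by vertex number in listed order) whose endpoints lie on opposite sides of northing = 3874967, where each meets that height, and whether that is right or left of the point:
Coral: 1–2 at easting≈232779.6 (right), 6–1 at easting≈241868.5 (right) → 2 crossings.
Olive: 3–4 at easting≈234205.1 (right), 7–1 at easting≈248551.1 (right) → 2 crossings.
Indigo: 2–3 at easting≈225960.0 (left), 4–1 at easting≈234176.9 (right) → 1 crossing.
Red: 5–6 at easting≈232234.1 (right), 6–1 at easting≈237188.1 (right) → 2 crossings.
Only Indigo has an odd count, so the point is inside Indigo.

Indigo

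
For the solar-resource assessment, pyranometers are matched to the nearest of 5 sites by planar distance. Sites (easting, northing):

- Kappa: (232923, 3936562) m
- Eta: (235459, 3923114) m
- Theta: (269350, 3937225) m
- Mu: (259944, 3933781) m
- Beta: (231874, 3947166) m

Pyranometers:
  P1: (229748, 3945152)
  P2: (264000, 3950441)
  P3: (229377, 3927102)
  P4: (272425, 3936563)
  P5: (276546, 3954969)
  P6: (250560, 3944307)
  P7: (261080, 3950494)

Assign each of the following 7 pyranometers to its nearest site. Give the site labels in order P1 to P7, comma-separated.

P1 → Beta (d²=8576072.00)
P2 → Theta (d²=203285156.00)
P3 → Eta (d²=52894868.00)
P4 → Theta (d²=9893869.00)
P5 → Theta (d²=366631952.00)
P6 → Mu (d²=198856132.00)
P7 → Theta (d²=244459261.00)

Beta, Theta, Eta, Theta, Theta, Mu, Theta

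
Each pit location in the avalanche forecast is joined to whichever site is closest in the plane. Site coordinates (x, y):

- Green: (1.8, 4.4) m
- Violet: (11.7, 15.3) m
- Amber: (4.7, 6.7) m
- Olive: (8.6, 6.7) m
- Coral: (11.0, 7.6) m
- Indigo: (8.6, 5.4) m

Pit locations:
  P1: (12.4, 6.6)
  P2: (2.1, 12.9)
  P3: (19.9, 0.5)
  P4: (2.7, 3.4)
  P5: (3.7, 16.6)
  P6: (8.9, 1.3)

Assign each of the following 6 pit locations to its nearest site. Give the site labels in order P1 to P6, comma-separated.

P1 → Coral (d²=2.96)
P2 → Amber (d²=45.20)
P3 → Coral (d²=129.62)
P4 → Green (d²=1.81)
P5 → Violet (d²=65.69)
P6 → Indigo (d²=16.90)

Coral, Amber, Coral, Green, Violet, Indigo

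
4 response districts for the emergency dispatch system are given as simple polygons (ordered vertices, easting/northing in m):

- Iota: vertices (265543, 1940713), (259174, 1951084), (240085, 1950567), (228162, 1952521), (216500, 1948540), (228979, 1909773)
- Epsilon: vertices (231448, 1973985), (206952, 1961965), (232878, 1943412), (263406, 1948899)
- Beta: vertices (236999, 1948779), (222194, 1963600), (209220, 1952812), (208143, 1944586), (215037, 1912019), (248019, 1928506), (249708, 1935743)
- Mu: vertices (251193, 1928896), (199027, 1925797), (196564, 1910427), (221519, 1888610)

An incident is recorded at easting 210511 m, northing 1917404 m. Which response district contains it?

Cast a ray rightward from (210511, 1917404). For each polygon, the edges (by vertex number in listed order) whose endpoints lie on opposite sides of northing = 1917404, where each meets that height, and whether that is right or left of the point:
Iota: 5–6 at easting≈226522.6 (right), 6–1 at easting≈237997.1 (right) → 2 crossings.
Epsilon: no edge straddles that height → 0 crossings.
Beta: 4–5 at easting≈213897.1 (right), 5–6 at easting≈225809.6 (right) → 2 crossings.
Mu: 2–3 at easting≈197682.0 (left), 4–1 at easting≈242728.2 (right) → 1 crossing.
Only Mu has an odd count, so the point is inside Mu.

Mu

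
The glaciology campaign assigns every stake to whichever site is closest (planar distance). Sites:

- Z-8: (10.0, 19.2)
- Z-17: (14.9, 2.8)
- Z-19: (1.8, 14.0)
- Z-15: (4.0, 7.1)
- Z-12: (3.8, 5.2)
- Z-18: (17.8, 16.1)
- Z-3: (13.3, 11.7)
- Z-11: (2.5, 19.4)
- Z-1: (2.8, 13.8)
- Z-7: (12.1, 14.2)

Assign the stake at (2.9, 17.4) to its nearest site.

Z-11

Squared distances to each site:
Z-8: 53.650; Z-17: 357.160; Z-19: 12.770; Z-15: 107.300; Z-12: 149.650; Z-18: 223.700; Z-3: 140.650; Z-11: 4.160; Z-1: 12.970; Z-7: 94.880.
Minimum at Z-11.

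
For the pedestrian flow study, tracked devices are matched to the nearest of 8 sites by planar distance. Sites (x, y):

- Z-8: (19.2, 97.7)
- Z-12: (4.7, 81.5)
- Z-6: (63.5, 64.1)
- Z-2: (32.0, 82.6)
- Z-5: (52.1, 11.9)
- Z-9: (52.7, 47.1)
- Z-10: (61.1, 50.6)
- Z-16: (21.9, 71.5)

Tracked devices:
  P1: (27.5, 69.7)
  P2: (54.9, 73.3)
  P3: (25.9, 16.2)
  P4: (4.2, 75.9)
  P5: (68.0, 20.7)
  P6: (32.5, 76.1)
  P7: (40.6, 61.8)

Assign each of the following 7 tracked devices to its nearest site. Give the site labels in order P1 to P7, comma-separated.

Z-16, Z-6, Z-5, Z-12, Z-5, Z-2, Z-9

P1 → Z-16 (d²=34.60)
P2 → Z-6 (d²=158.60)
P3 → Z-5 (d²=704.93)
P4 → Z-12 (d²=31.61)
P5 → Z-5 (d²=330.25)
P6 → Z-2 (d²=42.50)
P7 → Z-9 (d²=362.50)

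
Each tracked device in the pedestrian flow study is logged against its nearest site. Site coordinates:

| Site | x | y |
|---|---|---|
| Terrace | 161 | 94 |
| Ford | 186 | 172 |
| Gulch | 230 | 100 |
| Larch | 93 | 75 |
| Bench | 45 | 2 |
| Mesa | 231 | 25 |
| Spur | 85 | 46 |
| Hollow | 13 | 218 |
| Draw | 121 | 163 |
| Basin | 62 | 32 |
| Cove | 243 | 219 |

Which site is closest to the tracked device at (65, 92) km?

Larch

Squared distances to each site:
Terrace: 9220.000; Ford: 21041.000; Gulch: 27289.000; Larch: 1073.000; Bench: 8500.000; Mesa: 32045.000; Spur: 2516.000; Hollow: 18580.000; Draw: 8177.000; Basin: 3609.000; Cove: 47813.000.
Minimum at Larch.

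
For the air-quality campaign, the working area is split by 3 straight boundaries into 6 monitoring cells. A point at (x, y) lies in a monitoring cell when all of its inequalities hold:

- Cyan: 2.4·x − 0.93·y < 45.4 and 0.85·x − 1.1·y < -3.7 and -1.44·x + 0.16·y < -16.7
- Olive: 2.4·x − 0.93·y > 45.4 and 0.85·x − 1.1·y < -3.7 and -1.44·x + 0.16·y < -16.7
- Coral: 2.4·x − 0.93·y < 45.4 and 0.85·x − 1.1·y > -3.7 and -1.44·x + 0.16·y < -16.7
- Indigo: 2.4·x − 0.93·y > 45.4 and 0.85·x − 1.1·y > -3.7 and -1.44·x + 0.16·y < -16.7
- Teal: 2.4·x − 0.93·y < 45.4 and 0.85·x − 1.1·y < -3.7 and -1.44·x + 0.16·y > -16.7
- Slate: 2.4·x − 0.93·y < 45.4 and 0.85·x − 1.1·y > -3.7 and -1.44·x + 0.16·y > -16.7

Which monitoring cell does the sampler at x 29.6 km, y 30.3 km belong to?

Cyan

2.4·29.6 − 0.93·30.3 = 42.861, which is < 45.4
0.85·29.6 − 1.1·30.3 = -8.170, which is < -3.7
-1.44·29.6 + 0.16·30.3 = -37.776, which is < -16.7
This sign pattern matches Cyan.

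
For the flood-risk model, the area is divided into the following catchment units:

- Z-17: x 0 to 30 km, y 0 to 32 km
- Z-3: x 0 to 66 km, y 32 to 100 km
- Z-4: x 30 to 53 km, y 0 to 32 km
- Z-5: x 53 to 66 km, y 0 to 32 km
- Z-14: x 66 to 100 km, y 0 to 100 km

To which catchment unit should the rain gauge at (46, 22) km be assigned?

The point has x = 46 and y = 22.
Only Z-4 satisfies 30 ≤ x ≤ 53 and 0 ≤ y ≤ 32.

Z-4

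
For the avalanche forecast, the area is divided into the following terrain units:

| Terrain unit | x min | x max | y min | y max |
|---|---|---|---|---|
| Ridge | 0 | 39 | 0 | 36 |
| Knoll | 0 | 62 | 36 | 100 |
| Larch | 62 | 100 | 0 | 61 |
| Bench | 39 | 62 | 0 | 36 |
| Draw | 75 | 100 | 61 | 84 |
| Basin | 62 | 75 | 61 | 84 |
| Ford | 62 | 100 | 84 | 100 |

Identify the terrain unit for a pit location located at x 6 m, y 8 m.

The point has x = 6 and y = 8.
Only Ridge satisfies 0 ≤ x ≤ 39 and 0 ≤ y ≤ 36.

Ridge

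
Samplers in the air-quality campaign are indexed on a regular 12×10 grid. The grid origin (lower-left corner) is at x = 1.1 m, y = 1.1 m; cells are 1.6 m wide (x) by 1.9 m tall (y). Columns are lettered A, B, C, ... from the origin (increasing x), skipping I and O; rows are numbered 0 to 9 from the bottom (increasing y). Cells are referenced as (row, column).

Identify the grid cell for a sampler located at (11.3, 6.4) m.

Column index: ⌊(11.3 − 1.1) / 1.6⌋ = ⌊6.375⌋ = 6 → column G
Row offset from origin: ⌊(6.4 − 1.1) / 1.9⌋ = ⌊2.789⌋ = 2 → row 2

(2, G)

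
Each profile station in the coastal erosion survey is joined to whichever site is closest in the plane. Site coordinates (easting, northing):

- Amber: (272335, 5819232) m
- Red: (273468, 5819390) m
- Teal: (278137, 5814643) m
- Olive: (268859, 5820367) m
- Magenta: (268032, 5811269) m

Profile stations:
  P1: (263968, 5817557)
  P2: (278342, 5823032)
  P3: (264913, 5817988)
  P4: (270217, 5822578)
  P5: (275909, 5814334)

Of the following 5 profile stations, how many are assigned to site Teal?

P1 → Olive
P2 → Red
P3 → Olive
P4 → Olive
P5 → Teal
1 of the 5 goes to Teal.

1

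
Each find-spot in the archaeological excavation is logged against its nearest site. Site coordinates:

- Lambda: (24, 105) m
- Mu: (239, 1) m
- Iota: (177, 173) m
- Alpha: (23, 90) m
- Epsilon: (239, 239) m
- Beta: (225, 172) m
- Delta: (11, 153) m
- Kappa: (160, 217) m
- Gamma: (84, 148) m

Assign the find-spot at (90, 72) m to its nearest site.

Squared distances to each site:
Lambda: 5445.000; Mu: 27242.000; Iota: 17770.000; Alpha: 4813.000; Epsilon: 50090.000; Beta: 28225.000; Delta: 12802.000; Kappa: 25925.000; Gamma: 5812.000.
Minimum at Alpha.

Alpha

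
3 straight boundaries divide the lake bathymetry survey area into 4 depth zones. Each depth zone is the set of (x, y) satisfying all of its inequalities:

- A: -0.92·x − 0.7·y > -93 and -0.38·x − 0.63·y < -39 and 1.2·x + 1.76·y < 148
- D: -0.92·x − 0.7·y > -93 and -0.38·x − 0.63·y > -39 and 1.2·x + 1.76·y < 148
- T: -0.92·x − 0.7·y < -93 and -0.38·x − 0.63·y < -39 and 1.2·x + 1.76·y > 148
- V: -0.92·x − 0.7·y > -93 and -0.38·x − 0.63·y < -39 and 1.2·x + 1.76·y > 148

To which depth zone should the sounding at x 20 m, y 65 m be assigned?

A

-0.92·20 − 0.7·65 = -63.900, which is > -93
-0.38·20 − 0.63·65 = -48.550, which is < -39
1.2·20 + 1.76·65 = 138.400, which is < 148
This sign pattern matches A.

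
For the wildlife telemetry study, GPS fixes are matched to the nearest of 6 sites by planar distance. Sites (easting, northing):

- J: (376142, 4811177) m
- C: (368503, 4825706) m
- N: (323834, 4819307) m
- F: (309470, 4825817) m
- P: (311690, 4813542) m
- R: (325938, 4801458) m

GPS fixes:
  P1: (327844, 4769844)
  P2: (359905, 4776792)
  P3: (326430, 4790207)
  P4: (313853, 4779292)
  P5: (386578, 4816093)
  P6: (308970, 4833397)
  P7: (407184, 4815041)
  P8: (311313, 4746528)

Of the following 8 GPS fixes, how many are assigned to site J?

P1 → R
P2 → J
P3 → R
P4 → R
P5 → J
P6 → F
P7 → J
P8 → R
3 of the 8 go to J.

3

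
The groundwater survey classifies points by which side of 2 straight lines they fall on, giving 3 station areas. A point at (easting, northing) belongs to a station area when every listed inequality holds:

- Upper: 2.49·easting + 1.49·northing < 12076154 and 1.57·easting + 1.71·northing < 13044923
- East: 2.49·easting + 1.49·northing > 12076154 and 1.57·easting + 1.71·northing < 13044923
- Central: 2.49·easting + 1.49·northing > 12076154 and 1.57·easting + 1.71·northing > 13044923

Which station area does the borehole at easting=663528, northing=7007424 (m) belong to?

2.49·663528 + 1.49·7007424 = 12093246.480, which is > 12076154
1.57·663528 + 1.71·7007424 = 13024434.000, which is < 13044923
This sign pattern matches East.

East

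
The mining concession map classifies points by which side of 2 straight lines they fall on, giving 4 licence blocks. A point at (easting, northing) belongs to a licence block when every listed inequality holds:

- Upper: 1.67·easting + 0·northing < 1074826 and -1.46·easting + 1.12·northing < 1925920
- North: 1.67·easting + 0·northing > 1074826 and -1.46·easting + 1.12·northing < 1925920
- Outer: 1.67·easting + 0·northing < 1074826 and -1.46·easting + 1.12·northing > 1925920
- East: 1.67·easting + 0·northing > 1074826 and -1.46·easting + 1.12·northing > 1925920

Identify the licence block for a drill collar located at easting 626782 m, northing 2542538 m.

1.67·626782 + 0·2542538 = 1046725.940, which is < 1074826
-1.46·626782 + 1.12·2542538 = 1932540.840, which is > 1925920
This sign pattern matches Outer.

Outer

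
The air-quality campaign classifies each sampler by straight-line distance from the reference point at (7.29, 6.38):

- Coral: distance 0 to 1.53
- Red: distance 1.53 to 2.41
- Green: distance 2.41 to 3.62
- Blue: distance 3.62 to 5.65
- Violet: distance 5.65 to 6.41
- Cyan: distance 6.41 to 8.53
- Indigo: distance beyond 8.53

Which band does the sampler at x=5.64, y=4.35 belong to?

Distance = √((5.64−7.29)² + (4.35−6.38)²) = √(2.723 + 4.121) = 2.616.
2.41 ≤ 2.616 < 3.62 → Green.

Green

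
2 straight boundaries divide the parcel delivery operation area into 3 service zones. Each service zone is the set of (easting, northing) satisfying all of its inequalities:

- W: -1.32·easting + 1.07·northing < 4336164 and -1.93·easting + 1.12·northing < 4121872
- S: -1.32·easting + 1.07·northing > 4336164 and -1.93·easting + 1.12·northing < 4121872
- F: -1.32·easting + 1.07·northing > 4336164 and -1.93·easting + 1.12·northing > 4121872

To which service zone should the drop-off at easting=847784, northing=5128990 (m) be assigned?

-1.32·847784 + 1.07·5128990 = 4368944.420, which is > 4336164
-1.93·847784 + 1.12·5128990 = 4108245.680, which is < 4121872
This sign pattern matches S.

S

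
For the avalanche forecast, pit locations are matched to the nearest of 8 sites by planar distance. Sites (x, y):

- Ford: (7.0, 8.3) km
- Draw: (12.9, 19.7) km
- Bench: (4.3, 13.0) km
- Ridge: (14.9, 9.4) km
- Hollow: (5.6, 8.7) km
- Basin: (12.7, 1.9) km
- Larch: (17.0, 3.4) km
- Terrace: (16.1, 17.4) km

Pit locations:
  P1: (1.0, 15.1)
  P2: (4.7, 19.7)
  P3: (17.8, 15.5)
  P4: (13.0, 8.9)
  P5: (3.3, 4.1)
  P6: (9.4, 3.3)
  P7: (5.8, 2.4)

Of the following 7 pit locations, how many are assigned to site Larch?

0

P1 → Bench
P2 → Bench
P3 → Terrace
P4 → Ridge
P5 → Hollow
P6 → Basin
P7 → Ford
0 of the 7 go to Larch.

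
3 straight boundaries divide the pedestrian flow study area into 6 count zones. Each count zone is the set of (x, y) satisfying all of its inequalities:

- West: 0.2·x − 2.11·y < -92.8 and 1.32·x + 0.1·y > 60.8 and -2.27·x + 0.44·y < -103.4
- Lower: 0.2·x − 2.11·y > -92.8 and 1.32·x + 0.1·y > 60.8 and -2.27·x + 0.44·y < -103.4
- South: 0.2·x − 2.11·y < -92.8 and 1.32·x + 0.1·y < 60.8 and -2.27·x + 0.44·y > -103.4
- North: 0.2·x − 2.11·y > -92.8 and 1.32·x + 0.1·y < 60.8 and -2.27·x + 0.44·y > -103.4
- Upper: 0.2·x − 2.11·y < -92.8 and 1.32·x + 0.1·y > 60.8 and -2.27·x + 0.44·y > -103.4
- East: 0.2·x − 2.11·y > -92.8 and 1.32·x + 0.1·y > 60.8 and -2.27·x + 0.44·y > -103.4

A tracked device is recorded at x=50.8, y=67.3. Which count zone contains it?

0.2·50.8 − 2.11·67.3 = -131.843, which is < -92.8
1.32·50.8 + 0.1·67.3 = 73.786, which is > 60.8
-2.27·50.8 + 0.44·67.3 = -85.704, which is > -103.4
This sign pattern matches Upper.

Upper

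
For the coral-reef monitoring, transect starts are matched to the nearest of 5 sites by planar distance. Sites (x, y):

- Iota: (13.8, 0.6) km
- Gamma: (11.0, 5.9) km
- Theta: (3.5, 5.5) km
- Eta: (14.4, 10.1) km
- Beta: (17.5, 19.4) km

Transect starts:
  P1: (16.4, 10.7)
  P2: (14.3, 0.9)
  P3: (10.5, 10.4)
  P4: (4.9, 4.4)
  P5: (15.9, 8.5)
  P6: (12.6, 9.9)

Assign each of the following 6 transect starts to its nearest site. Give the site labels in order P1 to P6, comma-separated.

Eta, Iota, Eta, Theta, Eta, Eta

P1 → Eta (d²=4.36)
P2 → Iota (d²=0.34)
P3 → Eta (d²=15.30)
P4 → Theta (d²=3.17)
P5 → Eta (d²=4.81)
P6 → Eta (d²=3.28)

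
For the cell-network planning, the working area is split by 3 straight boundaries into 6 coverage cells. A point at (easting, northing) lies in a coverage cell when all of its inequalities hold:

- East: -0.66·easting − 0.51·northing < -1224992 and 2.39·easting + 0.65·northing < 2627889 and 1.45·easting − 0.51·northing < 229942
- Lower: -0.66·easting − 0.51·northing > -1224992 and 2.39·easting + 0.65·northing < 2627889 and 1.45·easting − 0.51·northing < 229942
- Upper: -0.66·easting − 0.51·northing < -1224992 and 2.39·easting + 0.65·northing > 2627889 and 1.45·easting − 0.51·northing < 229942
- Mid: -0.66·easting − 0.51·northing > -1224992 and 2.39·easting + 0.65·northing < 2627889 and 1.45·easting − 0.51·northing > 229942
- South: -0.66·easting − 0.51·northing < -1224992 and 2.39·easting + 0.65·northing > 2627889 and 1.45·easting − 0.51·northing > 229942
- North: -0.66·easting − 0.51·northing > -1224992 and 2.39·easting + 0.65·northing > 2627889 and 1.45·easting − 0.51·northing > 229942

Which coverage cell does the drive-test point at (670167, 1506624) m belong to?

-0.66·670167 − 0.51·1506624 = -1210688.460, which is > -1224992
2.39·670167 + 0.65·1506624 = 2581004.730, which is < 2627889
1.45·670167 − 0.51·1506624 = 203363.910, which is < 229942
This sign pattern matches Lower.

Lower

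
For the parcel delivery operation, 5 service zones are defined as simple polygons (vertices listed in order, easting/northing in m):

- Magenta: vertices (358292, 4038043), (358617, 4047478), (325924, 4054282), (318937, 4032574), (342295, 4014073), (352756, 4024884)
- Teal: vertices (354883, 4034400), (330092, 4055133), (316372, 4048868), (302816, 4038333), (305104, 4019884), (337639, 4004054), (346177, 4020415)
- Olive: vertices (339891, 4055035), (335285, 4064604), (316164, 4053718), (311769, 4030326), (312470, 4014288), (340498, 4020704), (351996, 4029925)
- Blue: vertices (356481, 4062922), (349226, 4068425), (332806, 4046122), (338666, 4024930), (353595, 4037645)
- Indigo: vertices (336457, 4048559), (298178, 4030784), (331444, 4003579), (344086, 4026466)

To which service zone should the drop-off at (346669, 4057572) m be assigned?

Blue

Cast a ray rightward from (346669, 4057572). For each polygon, the edges (by vertex number in listed order) whose endpoints lie on opposite sides of northing = 4057572, where each meets that height, and whether that is right or left of the point:
Magenta: no edge straddles that height → 0 crossings.
Teal: no edge straddles that height → 0 crossings.
Olive: 1–2 at easting≈338669.8 (left), 2–3 at easting≈322933.5 (left) → 0 crossings.
Blue: 2–3 at easting≈341235.8 (left), 5–1 at easting≈355870.2 (right) → 1 crossing.
Indigo: no edge straddles that height → 0 crossings.
Only Blue has an odd count, so the point is inside Blue.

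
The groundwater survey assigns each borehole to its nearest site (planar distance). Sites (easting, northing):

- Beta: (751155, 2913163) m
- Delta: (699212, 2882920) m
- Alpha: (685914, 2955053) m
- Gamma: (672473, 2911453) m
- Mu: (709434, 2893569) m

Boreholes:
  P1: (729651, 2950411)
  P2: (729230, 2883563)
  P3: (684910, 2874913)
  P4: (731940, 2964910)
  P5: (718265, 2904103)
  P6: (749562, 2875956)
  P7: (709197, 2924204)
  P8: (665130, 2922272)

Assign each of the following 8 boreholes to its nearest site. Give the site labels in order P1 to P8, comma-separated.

P1 → Beta (d²=1849835520.00)
P2 → Mu (d²=492001652.00)
P3 → Delta (d²=268659253.00)
P4 → Alpha (d²=2215553125.00)
P5 → Mu (d²=188951717.00)
P6 → Beta (d²=1386898498.00)
P7 → Mu (d²=938559394.00)
P8 → Gamma (d²=170970410.00)

Beta, Mu, Delta, Alpha, Mu, Beta, Mu, Gamma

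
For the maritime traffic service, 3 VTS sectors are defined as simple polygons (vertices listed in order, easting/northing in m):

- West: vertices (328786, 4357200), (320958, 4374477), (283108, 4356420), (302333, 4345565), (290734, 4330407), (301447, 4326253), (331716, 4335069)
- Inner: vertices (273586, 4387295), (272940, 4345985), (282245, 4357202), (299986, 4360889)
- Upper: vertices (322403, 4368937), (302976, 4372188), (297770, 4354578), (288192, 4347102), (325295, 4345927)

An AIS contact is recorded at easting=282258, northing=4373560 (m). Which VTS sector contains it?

Cast a ray rightward from (282258, 4373560). For each polygon, the edges (by vertex number in listed order) whose endpoints lie on opposite sides of northing = 4373560, where each meets that height, and whether that is right or left of the point:
West: 1–2 at easting≈321373.5 (right), 2–3 at easting≈319035.8 (right) → 2 crossings.
Inner: 1–2 at easting≈273371.2 (left), 4–1 at easting≈287317.9 (right) → 1 crossing.
Upper: no edge straddles that height → 0 crossings.
Only Inner has an odd count, so the point is inside Inner.

Inner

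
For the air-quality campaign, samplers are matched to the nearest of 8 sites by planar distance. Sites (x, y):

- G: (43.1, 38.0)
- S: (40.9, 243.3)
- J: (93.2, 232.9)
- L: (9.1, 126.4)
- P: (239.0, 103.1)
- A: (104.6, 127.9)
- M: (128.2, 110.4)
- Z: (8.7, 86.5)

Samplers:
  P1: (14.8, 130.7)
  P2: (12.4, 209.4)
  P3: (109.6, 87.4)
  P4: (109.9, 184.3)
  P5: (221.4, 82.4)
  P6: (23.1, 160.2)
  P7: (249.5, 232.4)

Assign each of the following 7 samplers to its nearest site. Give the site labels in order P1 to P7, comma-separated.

L, S, M, J, P, L, P

P1 → L (d²=50.98)
P2 → S (d²=1961.46)
P3 → M (d²=874.96)
P4 → J (d²=2640.85)
P5 → P (d²=738.25)
P6 → L (d²=1338.44)
P7 → P (d²=16828.74)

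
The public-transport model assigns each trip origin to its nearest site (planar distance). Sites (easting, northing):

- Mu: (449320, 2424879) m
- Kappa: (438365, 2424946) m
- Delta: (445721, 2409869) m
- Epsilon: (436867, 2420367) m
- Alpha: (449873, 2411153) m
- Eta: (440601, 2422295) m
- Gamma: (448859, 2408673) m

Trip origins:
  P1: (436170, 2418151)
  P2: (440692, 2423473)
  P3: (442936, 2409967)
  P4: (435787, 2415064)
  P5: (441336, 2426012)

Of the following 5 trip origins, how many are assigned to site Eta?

1

P1 → Epsilon
P2 → Eta
P3 → Delta
P4 → Epsilon
P5 → Kappa
1 of the 5 goes to Eta.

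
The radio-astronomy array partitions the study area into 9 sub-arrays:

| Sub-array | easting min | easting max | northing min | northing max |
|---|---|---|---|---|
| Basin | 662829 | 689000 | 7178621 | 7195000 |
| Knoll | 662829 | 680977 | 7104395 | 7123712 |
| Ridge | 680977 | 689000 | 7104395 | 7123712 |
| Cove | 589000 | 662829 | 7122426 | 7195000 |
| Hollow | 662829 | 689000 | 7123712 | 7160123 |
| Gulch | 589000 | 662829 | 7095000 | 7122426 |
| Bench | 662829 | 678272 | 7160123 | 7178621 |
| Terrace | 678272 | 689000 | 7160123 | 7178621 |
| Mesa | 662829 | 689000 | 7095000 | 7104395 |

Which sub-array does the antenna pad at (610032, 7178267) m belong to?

Cove

The point has easting = 610032 and northing = 7178267.
Only Cove satisfies 589000 ≤ easting ≤ 662829 and 7122426 ≤ northing ≤ 7195000.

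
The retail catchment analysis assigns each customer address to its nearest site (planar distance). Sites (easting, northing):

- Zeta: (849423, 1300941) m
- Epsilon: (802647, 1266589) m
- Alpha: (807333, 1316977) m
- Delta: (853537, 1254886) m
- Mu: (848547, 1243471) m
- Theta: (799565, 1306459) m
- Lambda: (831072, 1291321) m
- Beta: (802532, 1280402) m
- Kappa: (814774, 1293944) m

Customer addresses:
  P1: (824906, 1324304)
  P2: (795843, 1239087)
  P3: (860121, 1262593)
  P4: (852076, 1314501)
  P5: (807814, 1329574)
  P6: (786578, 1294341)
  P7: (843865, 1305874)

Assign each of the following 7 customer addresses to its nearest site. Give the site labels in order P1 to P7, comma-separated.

Alpha, Epsilon, Delta, Zeta, Alpha, Theta, Zeta

P1 → Alpha (d²=362495258.00)
P2 → Epsilon (d²=802654420.00)
P3 → Delta (d²=102746905.00)
P4 → Zeta (d²=190912009.00)
P5 → Alpha (d²=158915770.00)
P6 → Theta (d²=315508093.00)
P7 → Zeta (d²=55225853.00)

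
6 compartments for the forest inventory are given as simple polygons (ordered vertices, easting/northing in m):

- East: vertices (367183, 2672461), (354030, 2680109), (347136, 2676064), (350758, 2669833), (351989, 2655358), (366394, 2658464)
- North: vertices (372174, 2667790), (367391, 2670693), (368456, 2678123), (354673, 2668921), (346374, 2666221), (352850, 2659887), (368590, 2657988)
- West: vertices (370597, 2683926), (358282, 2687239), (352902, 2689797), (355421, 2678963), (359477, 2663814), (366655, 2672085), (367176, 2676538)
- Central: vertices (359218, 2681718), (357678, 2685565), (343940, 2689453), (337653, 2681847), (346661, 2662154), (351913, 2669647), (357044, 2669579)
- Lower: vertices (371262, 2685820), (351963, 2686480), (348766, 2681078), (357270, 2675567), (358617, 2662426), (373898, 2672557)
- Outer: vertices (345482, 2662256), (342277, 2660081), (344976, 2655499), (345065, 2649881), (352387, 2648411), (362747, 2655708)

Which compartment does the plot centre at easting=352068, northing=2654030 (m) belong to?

Cast a ray rightward from (352068, 2654030). For each polygon, the edges (by vertex number in listed order) whose endpoints lie on opposite sides of northing = 2654030, where each meets that height, and whether that is right or left of the point:
East: no edge straddles that height → 0 crossings.
North: no edge straddles that height → 0 crossings.
West: no edge straddles that height → 0 crossings.
Central: no edge straddles that height → 0 crossings.
Lower: no edge straddles that height → 0 crossings.
Outer: 3–4 at easting≈344999.3 (left), 5–6 at easting≈360364.6 (right) → 1 crossing.
Only Outer has an odd count, so the point is inside Outer.

Outer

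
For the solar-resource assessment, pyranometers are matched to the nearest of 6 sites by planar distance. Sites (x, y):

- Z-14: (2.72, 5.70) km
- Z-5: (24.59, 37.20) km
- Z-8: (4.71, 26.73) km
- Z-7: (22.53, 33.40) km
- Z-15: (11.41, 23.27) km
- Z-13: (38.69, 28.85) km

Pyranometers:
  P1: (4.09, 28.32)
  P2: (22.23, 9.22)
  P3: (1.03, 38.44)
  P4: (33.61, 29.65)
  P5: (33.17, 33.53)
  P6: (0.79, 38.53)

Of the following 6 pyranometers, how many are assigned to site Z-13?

2

P1 → Z-8
P2 → Z-15
P3 → Z-8
P4 → Z-13
P5 → Z-13
P6 → Z-8
2 of the 6 go to Z-13.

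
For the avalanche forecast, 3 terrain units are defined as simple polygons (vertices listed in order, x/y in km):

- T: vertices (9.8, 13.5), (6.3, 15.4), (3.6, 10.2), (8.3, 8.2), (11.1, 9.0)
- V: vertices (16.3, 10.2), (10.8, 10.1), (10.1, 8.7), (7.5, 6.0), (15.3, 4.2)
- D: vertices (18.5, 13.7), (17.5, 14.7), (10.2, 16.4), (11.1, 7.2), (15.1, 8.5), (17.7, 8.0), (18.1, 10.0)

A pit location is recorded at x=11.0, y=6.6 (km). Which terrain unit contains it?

Cast a ray rightward from (11.0, 6.6). For each polygon, the edges (by vertex number in listed order) whose endpoints lie on opposite sides of y = 6.6, where each meets that height, and whether that is right or left of the point:
T: no edge straddles that height → 0 crossings.
V: 3–4 at x≈8.08 (left), 5–1 at x≈15.70 (right) → 1 crossing.
D: no edge straddles that height → 0 crossings.
Only V has an odd count, so the point is inside V.

V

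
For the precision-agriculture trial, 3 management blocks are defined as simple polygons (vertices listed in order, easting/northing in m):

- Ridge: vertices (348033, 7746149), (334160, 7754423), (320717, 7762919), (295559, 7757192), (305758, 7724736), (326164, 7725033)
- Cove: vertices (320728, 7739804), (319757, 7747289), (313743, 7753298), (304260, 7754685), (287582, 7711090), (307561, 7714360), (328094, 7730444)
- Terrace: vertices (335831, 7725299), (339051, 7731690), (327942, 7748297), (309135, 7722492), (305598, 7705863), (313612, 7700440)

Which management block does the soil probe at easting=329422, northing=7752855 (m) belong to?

Cast a ray rightward from (329422, 7752855). For each polygon, the edges (by vertex number in listed order) whose endpoints lie on opposite sides of northing = 7752855, where each meets that height, and whether that is right or left of the point:
Ridge: 1–2 at easting≈336789.1 (right), 4–5 at easting≈296921.9 (left) → 1 crossing.
Cove: 2–3 at easting≈314186.4 (left), 4–5 at easting≈303559.9 (left) → 0 crossings.
Terrace: no edge straddles that height → 0 crossings.
Only Ridge has an odd count, so the point is inside Ridge.

Ridge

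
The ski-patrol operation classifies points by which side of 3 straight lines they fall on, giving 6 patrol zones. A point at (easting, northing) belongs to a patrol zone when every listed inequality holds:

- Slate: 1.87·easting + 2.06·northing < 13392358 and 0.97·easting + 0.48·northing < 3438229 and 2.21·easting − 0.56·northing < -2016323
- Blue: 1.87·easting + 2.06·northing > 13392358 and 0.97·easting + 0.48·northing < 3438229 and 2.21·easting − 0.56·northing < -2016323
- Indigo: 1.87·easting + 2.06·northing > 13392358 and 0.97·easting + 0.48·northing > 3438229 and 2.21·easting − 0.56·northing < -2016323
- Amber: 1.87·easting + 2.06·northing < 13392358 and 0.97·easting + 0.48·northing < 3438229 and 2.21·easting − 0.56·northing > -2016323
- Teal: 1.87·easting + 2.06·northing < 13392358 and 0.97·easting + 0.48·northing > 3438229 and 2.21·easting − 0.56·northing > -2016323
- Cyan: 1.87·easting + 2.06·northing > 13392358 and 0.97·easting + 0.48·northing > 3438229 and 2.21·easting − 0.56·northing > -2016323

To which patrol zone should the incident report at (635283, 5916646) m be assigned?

1.87·635283 + 2.06·5916646 = 13376269.970, which is < 13392358
0.97·635283 + 0.48·5916646 = 3456214.590, which is > 3438229
2.21·635283 − 0.56·5916646 = -1909346.330, which is > -2016323
This sign pattern matches Teal.

Teal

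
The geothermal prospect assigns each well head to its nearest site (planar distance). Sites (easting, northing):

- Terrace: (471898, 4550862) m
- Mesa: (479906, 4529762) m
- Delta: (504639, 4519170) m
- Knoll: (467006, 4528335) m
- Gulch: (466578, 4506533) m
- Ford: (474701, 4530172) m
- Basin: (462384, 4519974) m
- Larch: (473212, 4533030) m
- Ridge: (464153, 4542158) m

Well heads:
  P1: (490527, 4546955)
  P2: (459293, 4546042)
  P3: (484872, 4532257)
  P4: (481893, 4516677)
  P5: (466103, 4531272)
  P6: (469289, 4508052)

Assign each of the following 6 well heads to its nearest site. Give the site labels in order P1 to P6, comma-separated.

Terrace, Ridge, Mesa, Mesa, Knoll, Gulch

P1 → Terrace (d²=362304290.00)
P2 → Ridge (d²=38705056.00)
P3 → Mesa (d²=30886181.00)
P4 → Mesa (d²=175165394.00)
P5 → Knoll (d²=9441378.00)
P6 → Gulch (d²=9656882.00)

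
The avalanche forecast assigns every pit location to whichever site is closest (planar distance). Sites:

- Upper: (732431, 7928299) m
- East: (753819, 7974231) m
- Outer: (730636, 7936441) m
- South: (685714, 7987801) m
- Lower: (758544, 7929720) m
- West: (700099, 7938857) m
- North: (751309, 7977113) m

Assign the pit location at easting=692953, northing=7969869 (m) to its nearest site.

Squared distances to each site:
Upper: 3286577384.000; East: 3723697000.000; Outer: 2537439673.000; South: 373959745.000; Lower: 5914121482.000; West: 1012809460.000; North: 3457898272.000.
Minimum at South.

South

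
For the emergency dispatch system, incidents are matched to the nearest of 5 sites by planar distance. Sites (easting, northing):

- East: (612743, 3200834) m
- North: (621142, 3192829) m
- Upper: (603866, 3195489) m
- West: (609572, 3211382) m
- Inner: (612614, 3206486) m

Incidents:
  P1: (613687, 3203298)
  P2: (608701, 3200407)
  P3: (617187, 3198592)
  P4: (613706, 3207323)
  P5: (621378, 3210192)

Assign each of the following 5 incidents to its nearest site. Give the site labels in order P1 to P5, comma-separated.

East, East, East, Inner, Inner

P1 → East (d²=6962432.00)
P2 → East (d²=16520093.00)
P3 → East (d²=24775700.00)
P4 → Inner (d²=1893033.00)
P5 → Inner (d²=90542132.00)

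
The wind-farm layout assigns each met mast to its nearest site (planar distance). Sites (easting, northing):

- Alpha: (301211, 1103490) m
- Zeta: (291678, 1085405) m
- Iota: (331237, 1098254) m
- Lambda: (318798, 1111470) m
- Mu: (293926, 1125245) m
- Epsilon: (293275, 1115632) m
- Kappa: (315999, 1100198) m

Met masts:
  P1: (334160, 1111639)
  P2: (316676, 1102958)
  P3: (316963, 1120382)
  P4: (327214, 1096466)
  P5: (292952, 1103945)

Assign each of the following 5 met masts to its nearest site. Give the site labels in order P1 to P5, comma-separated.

Iota, Kappa, Lambda, Iota, Alpha

P1 → Iota (d²=187702154.00)
P2 → Kappa (d²=8075929.00)
P3 → Lambda (d²=82790969.00)
P4 → Iota (d²=19381473.00)
P5 → Alpha (d²=68418106.00)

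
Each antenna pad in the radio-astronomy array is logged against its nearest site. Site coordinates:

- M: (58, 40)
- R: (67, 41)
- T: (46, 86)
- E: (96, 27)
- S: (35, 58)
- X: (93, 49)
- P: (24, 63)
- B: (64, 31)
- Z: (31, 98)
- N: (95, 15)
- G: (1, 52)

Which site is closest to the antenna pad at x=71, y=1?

N

Squared distances to each site:
M: 1690.000; R: 1616.000; T: 7850.000; E: 1301.000; S: 4545.000; X: 2788.000; P: 6053.000; B: 949.000; Z: 11009.000; N: 772.000; G: 7501.000.
Minimum at N.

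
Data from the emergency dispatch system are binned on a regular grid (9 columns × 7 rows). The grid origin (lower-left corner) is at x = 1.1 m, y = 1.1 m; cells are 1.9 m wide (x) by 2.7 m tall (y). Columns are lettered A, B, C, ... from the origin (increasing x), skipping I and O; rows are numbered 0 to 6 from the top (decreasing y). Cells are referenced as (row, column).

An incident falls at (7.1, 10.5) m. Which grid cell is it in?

Column index: ⌊(7.1 − 1.1) / 1.9⌋ = ⌊3.158⌋ = 3 → column D
Row offset from origin: ⌊(10.5 − 1.1) / 2.7⌋ = ⌊3.481⌋ = 3 → row 3 (counted from top)

(3, D)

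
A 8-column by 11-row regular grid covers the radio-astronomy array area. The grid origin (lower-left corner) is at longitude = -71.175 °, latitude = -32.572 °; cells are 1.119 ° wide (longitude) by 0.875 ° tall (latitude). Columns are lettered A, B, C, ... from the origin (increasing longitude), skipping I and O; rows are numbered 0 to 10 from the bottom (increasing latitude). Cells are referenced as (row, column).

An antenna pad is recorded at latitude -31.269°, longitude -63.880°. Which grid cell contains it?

(1, G)

Column index: ⌊(-63.880 − -71.175) / 1.119⌋ = ⌊6.519⌋ = 6 → column G
Row offset from origin: ⌊(-31.269 − -32.572) / 0.875⌋ = ⌊1.489⌋ = 1 → row 1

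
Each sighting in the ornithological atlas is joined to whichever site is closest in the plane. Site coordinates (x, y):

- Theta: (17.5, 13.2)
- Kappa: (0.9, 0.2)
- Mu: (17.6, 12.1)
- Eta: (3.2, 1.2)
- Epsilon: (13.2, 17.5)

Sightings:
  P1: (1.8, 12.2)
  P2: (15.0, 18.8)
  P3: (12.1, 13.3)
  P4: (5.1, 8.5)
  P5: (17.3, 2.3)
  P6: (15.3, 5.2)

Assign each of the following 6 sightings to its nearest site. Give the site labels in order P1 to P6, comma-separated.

Eta, Epsilon, Epsilon, Eta, Mu, Mu

P1 → Eta (d²=122.96)
P2 → Epsilon (d²=4.93)
P3 → Epsilon (d²=18.85)
P4 → Eta (d²=56.90)
P5 → Mu (d²=96.13)
P6 → Mu (d²=52.90)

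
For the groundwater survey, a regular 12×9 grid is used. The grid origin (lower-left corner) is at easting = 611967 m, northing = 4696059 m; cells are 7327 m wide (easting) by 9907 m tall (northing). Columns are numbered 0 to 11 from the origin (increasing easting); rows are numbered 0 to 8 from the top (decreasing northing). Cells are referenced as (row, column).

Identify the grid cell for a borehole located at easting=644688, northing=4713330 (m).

Column index: ⌊(644688 − 611967) / 7327⌋ = ⌊4.466⌋ = 4
Row offset from origin: ⌊(4713330 − 4696059) / 9907⌋ = ⌊1.743⌋ = 1 → row 7 (counted from top)

(7, 4)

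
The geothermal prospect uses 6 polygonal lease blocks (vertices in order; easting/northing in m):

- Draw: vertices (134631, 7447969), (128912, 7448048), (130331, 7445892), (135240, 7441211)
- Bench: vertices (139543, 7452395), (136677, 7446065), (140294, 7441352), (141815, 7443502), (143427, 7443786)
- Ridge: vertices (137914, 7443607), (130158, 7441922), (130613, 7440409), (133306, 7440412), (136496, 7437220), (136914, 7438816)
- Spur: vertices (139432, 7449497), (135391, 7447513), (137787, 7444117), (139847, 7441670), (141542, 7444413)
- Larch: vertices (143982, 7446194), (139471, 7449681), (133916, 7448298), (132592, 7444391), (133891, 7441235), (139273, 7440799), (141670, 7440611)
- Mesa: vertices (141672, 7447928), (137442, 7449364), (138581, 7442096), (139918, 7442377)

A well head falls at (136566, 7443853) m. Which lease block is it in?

Larch

Cast a ray rightward from (136566, 7443853). For each polygon, the edges (by vertex number in listed order) whose endpoints lie on opposite sides of northing = 7443853, where each meets that height, and whether that is right or left of the point:
Draw: 3–4 at easting≈132469.3 (left), 4–1 at easting≈135001.9 (left) → 0 crossings.
Bench: 2–3 at easting≈138374.6 (right), 5–1 at easting≈143396.8 (right) → 2 crossings.
Ridge: no edge straddles that height → 0 crossings.
Spur: 3–4 at easting≈138009.2 (right), 4–5 at easting≈141196.0 (right) → 2 crossings.
Larch: 4–5 at easting≈132813.4 (left), 7–1 at easting≈143012.6 (right) → 1 crossing.
Mesa: 2–3 at easting≈138305.7 (right), 4–1 at easting≈140384.4 (right) → 2 crossings.
Only Larch has an odd count, so the point is inside Larch.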